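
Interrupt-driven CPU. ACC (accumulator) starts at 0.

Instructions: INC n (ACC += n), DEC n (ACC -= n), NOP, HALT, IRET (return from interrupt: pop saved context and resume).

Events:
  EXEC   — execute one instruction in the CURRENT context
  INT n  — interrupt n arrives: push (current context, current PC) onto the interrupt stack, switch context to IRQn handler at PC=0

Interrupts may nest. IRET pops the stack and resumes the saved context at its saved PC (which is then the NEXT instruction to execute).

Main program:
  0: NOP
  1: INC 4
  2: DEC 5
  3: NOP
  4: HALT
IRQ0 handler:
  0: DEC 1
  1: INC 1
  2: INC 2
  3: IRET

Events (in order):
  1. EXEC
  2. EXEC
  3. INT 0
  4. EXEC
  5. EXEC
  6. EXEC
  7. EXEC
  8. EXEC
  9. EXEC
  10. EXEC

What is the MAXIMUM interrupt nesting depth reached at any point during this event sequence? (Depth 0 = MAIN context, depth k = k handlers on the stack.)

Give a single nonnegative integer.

Event 1 (EXEC): [MAIN] PC=0: NOP [depth=0]
Event 2 (EXEC): [MAIN] PC=1: INC 4 -> ACC=4 [depth=0]
Event 3 (INT 0): INT 0 arrives: push (MAIN, PC=2), enter IRQ0 at PC=0 (depth now 1) [depth=1]
Event 4 (EXEC): [IRQ0] PC=0: DEC 1 -> ACC=3 [depth=1]
Event 5 (EXEC): [IRQ0] PC=1: INC 1 -> ACC=4 [depth=1]
Event 6 (EXEC): [IRQ0] PC=2: INC 2 -> ACC=6 [depth=1]
Event 7 (EXEC): [IRQ0] PC=3: IRET -> resume MAIN at PC=2 (depth now 0) [depth=0]
Event 8 (EXEC): [MAIN] PC=2: DEC 5 -> ACC=1 [depth=0]
Event 9 (EXEC): [MAIN] PC=3: NOP [depth=0]
Event 10 (EXEC): [MAIN] PC=4: HALT [depth=0]
Max depth observed: 1

Answer: 1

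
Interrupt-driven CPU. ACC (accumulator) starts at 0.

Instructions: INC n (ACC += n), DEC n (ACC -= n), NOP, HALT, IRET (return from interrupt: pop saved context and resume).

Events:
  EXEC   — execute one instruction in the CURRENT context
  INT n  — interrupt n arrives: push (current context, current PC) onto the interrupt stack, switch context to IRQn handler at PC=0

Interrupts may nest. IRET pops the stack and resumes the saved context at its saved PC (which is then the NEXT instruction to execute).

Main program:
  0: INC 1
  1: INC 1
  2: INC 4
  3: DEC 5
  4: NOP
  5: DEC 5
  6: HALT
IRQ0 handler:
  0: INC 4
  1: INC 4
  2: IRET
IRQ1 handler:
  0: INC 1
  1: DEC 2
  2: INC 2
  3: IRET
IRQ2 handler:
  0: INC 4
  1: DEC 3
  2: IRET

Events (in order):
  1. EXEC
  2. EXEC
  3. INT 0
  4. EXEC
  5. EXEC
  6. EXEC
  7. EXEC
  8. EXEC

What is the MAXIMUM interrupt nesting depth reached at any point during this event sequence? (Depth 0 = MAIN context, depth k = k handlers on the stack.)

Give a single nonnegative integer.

Event 1 (EXEC): [MAIN] PC=0: INC 1 -> ACC=1 [depth=0]
Event 2 (EXEC): [MAIN] PC=1: INC 1 -> ACC=2 [depth=0]
Event 3 (INT 0): INT 0 arrives: push (MAIN, PC=2), enter IRQ0 at PC=0 (depth now 1) [depth=1]
Event 4 (EXEC): [IRQ0] PC=0: INC 4 -> ACC=6 [depth=1]
Event 5 (EXEC): [IRQ0] PC=1: INC 4 -> ACC=10 [depth=1]
Event 6 (EXEC): [IRQ0] PC=2: IRET -> resume MAIN at PC=2 (depth now 0) [depth=0]
Event 7 (EXEC): [MAIN] PC=2: INC 4 -> ACC=14 [depth=0]
Event 8 (EXEC): [MAIN] PC=3: DEC 5 -> ACC=9 [depth=0]
Max depth observed: 1

Answer: 1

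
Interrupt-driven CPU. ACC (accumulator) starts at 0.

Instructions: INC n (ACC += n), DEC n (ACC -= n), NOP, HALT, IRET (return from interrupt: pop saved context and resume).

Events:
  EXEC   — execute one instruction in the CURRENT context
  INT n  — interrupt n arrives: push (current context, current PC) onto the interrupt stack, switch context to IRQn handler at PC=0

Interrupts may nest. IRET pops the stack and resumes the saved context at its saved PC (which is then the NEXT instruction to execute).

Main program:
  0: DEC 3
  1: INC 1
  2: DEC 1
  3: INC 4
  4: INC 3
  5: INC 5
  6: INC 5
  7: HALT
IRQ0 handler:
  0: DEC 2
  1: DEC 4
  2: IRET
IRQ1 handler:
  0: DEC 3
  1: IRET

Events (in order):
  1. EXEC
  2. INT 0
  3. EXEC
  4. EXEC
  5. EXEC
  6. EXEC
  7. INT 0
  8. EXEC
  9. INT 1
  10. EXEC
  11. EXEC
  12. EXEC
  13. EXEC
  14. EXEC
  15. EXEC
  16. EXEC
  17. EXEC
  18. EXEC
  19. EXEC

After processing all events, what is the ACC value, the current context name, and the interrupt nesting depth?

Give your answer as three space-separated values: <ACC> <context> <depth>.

Answer: -1 MAIN 0

Derivation:
Event 1 (EXEC): [MAIN] PC=0: DEC 3 -> ACC=-3
Event 2 (INT 0): INT 0 arrives: push (MAIN, PC=1), enter IRQ0 at PC=0 (depth now 1)
Event 3 (EXEC): [IRQ0] PC=0: DEC 2 -> ACC=-5
Event 4 (EXEC): [IRQ0] PC=1: DEC 4 -> ACC=-9
Event 5 (EXEC): [IRQ0] PC=2: IRET -> resume MAIN at PC=1 (depth now 0)
Event 6 (EXEC): [MAIN] PC=1: INC 1 -> ACC=-8
Event 7 (INT 0): INT 0 arrives: push (MAIN, PC=2), enter IRQ0 at PC=0 (depth now 1)
Event 8 (EXEC): [IRQ0] PC=0: DEC 2 -> ACC=-10
Event 9 (INT 1): INT 1 arrives: push (IRQ0, PC=1), enter IRQ1 at PC=0 (depth now 2)
Event 10 (EXEC): [IRQ1] PC=0: DEC 3 -> ACC=-13
Event 11 (EXEC): [IRQ1] PC=1: IRET -> resume IRQ0 at PC=1 (depth now 1)
Event 12 (EXEC): [IRQ0] PC=1: DEC 4 -> ACC=-17
Event 13 (EXEC): [IRQ0] PC=2: IRET -> resume MAIN at PC=2 (depth now 0)
Event 14 (EXEC): [MAIN] PC=2: DEC 1 -> ACC=-18
Event 15 (EXEC): [MAIN] PC=3: INC 4 -> ACC=-14
Event 16 (EXEC): [MAIN] PC=4: INC 3 -> ACC=-11
Event 17 (EXEC): [MAIN] PC=5: INC 5 -> ACC=-6
Event 18 (EXEC): [MAIN] PC=6: INC 5 -> ACC=-1
Event 19 (EXEC): [MAIN] PC=7: HALT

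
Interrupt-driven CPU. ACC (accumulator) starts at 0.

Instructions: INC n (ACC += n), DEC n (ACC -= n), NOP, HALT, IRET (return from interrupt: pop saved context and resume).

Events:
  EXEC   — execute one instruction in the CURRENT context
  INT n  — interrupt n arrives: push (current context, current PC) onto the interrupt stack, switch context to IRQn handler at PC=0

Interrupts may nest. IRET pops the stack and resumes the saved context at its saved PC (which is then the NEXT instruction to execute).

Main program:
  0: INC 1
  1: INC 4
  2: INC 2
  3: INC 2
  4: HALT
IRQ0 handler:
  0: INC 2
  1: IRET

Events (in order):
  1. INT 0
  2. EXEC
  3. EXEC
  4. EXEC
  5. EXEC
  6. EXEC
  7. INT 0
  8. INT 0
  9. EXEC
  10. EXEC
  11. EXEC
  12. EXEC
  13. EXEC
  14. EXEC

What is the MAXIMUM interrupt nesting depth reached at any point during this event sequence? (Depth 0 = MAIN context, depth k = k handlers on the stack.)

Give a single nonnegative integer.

Answer: 2

Derivation:
Event 1 (INT 0): INT 0 arrives: push (MAIN, PC=0), enter IRQ0 at PC=0 (depth now 1) [depth=1]
Event 2 (EXEC): [IRQ0] PC=0: INC 2 -> ACC=2 [depth=1]
Event 3 (EXEC): [IRQ0] PC=1: IRET -> resume MAIN at PC=0 (depth now 0) [depth=0]
Event 4 (EXEC): [MAIN] PC=0: INC 1 -> ACC=3 [depth=0]
Event 5 (EXEC): [MAIN] PC=1: INC 4 -> ACC=7 [depth=0]
Event 6 (EXEC): [MAIN] PC=2: INC 2 -> ACC=9 [depth=0]
Event 7 (INT 0): INT 0 arrives: push (MAIN, PC=3), enter IRQ0 at PC=0 (depth now 1) [depth=1]
Event 8 (INT 0): INT 0 arrives: push (IRQ0, PC=0), enter IRQ0 at PC=0 (depth now 2) [depth=2]
Event 9 (EXEC): [IRQ0] PC=0: INC 2 -> ACC=11 [depth=2]
Event 10 (EXEC): [IRQ0] PC=1: IRET -> resume IRQ0 at PC=0 (depth now 1) [depth=1]
Event 11 (EXEC): [IRQ0] PC=0: INC 2 -> ACC=13 [depth=1]
Event 12 (EXEC): [IRQ0] PC=1: IRET -> resume MAIN at PC=3 (depth now 0) [depth=0]
Event 13 (EXEC): [MAIN] PC=3: INC 2 -> ACC=15 [depth=0]
Event 14 (EXEC): [MAIN] PC=4: HALT [depth=0]
Max depth observed: 2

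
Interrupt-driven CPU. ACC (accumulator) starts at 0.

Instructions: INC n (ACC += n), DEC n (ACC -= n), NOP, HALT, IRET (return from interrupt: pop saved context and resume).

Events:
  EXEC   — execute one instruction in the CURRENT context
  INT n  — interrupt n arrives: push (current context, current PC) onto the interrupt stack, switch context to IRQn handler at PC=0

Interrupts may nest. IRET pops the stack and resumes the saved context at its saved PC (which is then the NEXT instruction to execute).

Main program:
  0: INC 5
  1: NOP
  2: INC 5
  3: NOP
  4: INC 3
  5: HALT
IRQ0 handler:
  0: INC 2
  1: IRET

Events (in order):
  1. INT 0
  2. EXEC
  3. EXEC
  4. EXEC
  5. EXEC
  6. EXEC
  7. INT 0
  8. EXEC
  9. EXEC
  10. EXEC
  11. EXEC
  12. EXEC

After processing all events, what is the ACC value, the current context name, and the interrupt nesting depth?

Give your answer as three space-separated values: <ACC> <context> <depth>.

Answer: 17 MAIN 0

Derivation:
Event 1 (INT 0): INT 0 arrives: push (MAIN, PC=0), enter IRQ0 at PC=0 (depth now 1)
Event 2 (EXEC): [IRQ0] PC=0: INC 2 -> ACC=2
Event 3 (EXEC): [IRQ0] PC=1: IRET -> resume MAIN at PC=0 (depth now 0)
Event 4 (EXEC): [MAIN] PC=0: INC 5 -> ACC=7
Event 5 (EXEC): [MAIN] PC=1: NOP
Event 6 (EXEC): [MAIN] PC=2: INC 5 -> ACC=12
Event 7 (INT 0): INT 0 arrives: push (MAIN, PC=3), enter IRQ0 at PC=0 (depth now 1)
Event 8 (EXEC): [IRQ0] PC=0: INC 2 -> ACC=14
Event 9 (EXEC): [IRQ0] PC=1: IRET -> resume MAIN at PC=3 (depth now 0)
Event 10 (EXEC): [MAIN] PC=3: NOP
Event 11 (EXEC): [MAIN] PC=4: INC 3 -> ACC=17
Event 12 (EXEC): [MAIN] PC=5: HALT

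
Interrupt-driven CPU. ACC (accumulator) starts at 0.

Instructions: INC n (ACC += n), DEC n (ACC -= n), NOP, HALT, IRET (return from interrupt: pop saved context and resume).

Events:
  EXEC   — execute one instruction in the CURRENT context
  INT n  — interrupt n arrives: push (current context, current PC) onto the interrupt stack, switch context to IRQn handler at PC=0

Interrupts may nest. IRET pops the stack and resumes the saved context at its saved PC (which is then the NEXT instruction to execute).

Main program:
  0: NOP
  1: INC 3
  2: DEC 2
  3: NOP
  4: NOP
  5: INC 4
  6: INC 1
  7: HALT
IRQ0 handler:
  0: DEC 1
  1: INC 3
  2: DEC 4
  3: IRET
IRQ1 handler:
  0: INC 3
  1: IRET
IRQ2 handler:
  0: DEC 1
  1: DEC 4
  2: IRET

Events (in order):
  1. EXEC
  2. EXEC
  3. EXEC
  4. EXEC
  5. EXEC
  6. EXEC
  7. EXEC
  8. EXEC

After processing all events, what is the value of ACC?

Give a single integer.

Answer: 6

Derivation:
Event 1 (EXEC): [MAIN] PC=0: NOP
Event 2 (EXEC): [MAIN] PC=1: INC 3 -> ACC=3
Event 3 (EXEC): [MAIN] PC=2: DEC 2 -> ACC=1
Event 4 (EXEC): [MAIN] PC=3: NOP
Event 5 (EXEC): [MAIN] PC=4: NOP
Event 6 (EXEC): [MAIN] PC=5: INC 4 -> ACC=5
Event 7 (EXEC): [MAIN] PC=6: INC 1 -> ACC=6
Event 8 (EXEC): [MAIN] PC=7: HALT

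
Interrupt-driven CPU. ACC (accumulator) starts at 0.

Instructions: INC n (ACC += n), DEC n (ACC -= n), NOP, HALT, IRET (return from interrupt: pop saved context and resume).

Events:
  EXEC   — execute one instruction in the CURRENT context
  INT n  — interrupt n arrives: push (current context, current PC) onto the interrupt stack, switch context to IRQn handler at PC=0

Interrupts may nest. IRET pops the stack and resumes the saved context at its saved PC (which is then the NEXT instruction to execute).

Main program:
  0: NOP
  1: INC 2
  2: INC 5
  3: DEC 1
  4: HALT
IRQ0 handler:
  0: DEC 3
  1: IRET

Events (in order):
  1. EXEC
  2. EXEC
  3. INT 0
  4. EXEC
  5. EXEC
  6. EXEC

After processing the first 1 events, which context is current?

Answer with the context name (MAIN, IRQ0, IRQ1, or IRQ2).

Event 1 (EXEC): [MAIN] PC=0: NOP

Answer: MAIN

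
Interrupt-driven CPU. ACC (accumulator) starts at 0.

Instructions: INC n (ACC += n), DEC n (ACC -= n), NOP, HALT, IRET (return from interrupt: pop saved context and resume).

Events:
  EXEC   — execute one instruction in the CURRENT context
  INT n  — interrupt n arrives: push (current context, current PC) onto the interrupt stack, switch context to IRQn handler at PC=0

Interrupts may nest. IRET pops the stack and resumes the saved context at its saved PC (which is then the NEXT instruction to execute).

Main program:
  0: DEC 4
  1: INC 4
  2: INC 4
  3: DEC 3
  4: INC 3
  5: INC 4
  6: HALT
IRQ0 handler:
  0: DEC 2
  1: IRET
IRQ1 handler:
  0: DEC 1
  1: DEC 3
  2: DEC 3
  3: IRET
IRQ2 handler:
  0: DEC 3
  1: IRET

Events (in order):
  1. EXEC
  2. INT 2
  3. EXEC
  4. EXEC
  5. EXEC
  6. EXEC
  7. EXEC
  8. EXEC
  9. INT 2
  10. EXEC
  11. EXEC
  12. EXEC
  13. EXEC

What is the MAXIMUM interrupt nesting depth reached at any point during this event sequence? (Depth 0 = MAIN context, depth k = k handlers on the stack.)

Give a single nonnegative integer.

Event 1 (EXEC): [MAIN] PC=0: DEC 4 -> ACC=-4 [depth=0]
Event 2 (INT 2): INT 2 arrives: push (MAIN, PC=1), enter IRQ2 at PC=0 (depth now 1) [depth=1]
Event 3 (EXEC): [IRQ2] PC=0: DEC 3 -> ACC=-7 [depth=1]
Event 4 (EXEC): [IRQ2] PC=1: IRET -> resume MAIN at PC=1 (depth now 0) [depth=0]
Event 5 (EXEC): [MAIN] PC=1: INC 4 -> ACC=-3 [depth=0]
Event 6 (EXEC): [MAIN] PC=2: INC 4 -> ACC=1 [depth=0]
Event 7 (EXEC): [MAIN] PC=3: DEC 3 -> ACC=-2 [depth=0]
Event 8 (EXEC): [MAIN] PC=4: INC 3 -> ACC=1 [depth=0]
Event 9 (INT 2): INT 2 arrives: push (MAIN, PC=5), enter IRQ2 at PC=0 (depth now 1) [depth=1]
Event 10 (EXEC): [IRQ2] PC=0: DEC 3 -> ACC=-2 [depth=1]
Event 11 (EXEC): [IRQ2] PC=1: IRET -> resume MAIN at PC=5 (depth now 0) [depth=0]
Event 12 (EXEC): [MAIN] PC=5: INC 4 -> ACC=2 [depth=0]
Event 13 (EXEC): [MAIN] PC=6: HALT [depth=0]
Max depth observed: 1

Answer: 1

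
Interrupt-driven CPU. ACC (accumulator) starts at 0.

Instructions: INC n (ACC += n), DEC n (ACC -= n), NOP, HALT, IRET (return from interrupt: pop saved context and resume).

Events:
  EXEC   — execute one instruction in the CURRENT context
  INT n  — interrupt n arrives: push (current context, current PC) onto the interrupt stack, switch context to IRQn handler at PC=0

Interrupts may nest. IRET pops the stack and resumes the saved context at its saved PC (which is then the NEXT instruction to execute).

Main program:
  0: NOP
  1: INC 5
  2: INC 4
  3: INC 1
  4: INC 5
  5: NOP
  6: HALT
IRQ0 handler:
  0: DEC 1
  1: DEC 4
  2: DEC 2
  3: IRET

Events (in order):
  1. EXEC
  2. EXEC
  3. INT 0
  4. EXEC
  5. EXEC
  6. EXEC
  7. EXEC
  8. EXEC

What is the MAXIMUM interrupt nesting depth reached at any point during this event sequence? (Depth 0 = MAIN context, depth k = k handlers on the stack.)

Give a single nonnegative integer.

Answer: 1

Derivation:
Event 1 (EXEC): [MAIN] PC=0: NOP [depth=0]
Event 2 (EXEC): [MAIN] PC=1: INC 5 -> ACC=5 [depth=0]
Event 3 (INT 0): INT 0 arrives: push (MAIN, PC=2), enter IRQ0 at PC=0 (depth now 1) [depth=1]
Event 4 (EXEC): [IRQ0] PC=0: DEC 1 -> ACC=4 [depth=1]
Event 5 (EXEC): [IRQ0] PC=1: DEC 4 -> ACC=0 [depth=1]
Event 6 (EXEC): [IRQ0] PC=2: DEC 2 -> ACC=-2 [depth=1]
Event 7 (EXEC): [IRQ0] PC=3: IRET -> resume MAIN at PC=2 (depth now 0) [depth=0]
Event 8 (EXEC): [MAIN] PC=2: INC 4 -> ACC=2 [depth=0]
Max depth observed: 1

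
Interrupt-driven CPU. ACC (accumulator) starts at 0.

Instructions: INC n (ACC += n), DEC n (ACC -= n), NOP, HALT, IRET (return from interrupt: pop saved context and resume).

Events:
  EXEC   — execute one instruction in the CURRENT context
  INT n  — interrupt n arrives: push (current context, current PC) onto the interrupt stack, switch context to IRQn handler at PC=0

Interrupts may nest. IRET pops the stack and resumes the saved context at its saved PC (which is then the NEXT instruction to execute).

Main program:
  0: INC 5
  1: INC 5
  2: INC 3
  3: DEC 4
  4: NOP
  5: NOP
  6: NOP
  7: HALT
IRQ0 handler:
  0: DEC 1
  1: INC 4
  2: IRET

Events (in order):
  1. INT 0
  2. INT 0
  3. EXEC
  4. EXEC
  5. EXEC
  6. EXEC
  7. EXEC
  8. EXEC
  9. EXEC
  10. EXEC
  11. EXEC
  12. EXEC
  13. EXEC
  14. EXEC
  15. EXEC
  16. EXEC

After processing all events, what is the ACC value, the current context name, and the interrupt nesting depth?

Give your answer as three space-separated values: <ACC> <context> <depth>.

Event 1 (INT 0): INT 0 arrives: push (MAIN, PC=0), enter IRQ0 at PC=0 (depth now 1)
Event 2 (INT 0): INT 0 arrives: push (IRQ0, PC=0), enter IRQ0 at PC=0 (depth now 2)
Event 3 (EXEC): [IRQ0] PC=0: DEC 1 -> ACC=-1
Event 4 (EXEC): [IRQ0] PC=1: INC 4 -> ACC=3
Event 5 (EXEC): [IRQ0] PC=2: IRET -> resume IRQ0 at PC=0 (depth now 1)
Event 6 (EXEC): [IRQ0] PC=0: DEC 1 -> ACC=2
Event 7 (EXEC): [IRQ0] PC=1: INC 4 -> ACC=6
Event 8 (EXEC): [IRQ0] PC=2: IRET -> resume MAIN at PC=0 (depth now 0)
Event 9 (EXEC): [MAIN] PC=0: INC 5 -> ACC=11
Event 10 (EXEC): [MAIN] PC=1: INC 5 -> ACC=16
Event 11 (EXEC): [MAIN] PC=2: INC 3 -> ACC=19
Event 12 (EXEC): [MAIN] PC=3: DEC 4 -> ACC=15
Event 13 (EXEC): [MAIN] PC=4: NOP
Event 14 (EXEC): [MAIN] PC=5: NOP
Event 15 (EXEC): [MAIN] PC=6: NOP
Event 16 (EXEC): [MAIN] PC=7: HALT

Answer: 15 MAIN 0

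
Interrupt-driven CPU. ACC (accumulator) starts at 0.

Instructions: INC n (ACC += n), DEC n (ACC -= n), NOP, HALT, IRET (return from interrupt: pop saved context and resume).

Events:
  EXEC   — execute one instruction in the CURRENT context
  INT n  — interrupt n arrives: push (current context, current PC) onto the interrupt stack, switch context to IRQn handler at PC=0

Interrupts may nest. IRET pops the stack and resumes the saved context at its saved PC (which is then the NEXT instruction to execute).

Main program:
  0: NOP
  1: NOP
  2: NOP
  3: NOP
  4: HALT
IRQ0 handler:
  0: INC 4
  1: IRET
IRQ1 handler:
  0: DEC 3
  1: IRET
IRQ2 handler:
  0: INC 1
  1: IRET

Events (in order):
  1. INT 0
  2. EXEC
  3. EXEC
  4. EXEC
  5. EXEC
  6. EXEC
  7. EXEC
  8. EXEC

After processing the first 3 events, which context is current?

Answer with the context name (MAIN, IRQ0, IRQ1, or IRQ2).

Event 1 (INT 0): INT 0 arrives: push (MAIN, PC=0), enter IRQ0 at PC=0 (depth now 1)
Event 2 (EXEC): [IRQ0] PC=0: INC 4 -> ACC=4
Event 3 (EXEC): [IRQ0] PC=1: IRET -> resume MAIN at PC=0 (depth now 0)

Answer: MAIN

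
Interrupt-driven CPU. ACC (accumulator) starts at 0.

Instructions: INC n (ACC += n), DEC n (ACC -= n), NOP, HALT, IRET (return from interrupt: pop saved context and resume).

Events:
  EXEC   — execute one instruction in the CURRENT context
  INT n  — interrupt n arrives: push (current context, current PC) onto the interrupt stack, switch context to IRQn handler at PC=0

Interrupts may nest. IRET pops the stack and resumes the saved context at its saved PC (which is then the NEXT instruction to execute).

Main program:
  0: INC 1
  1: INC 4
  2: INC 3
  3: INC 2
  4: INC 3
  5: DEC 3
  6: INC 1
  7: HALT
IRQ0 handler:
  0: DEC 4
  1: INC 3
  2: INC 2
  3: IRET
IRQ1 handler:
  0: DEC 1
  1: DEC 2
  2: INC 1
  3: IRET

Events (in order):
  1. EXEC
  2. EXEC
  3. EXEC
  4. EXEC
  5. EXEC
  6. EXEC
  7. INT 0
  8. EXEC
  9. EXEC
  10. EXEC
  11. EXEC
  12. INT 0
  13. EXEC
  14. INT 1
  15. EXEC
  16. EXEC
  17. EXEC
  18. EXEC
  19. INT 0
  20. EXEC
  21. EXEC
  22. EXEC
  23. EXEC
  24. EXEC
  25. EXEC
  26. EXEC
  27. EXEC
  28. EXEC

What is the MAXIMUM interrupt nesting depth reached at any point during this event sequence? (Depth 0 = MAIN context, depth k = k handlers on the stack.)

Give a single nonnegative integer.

Answer: 2

Derivation:
Event 1 (EXEC): [MAIN] PC=0: INC 1 -> ACC=1 [depth=0]
Event 2 (EXEC): [MAIN] PC=1: INC 4 -> ACC=5 [depth=0]
Event 3 (EXEC): [MAIN] PC=2: INC 3 -> ACC=8 [depth=0]
Event 4 (EXEC): [MAIN] PC=3: INC 2 -> ACC=10 [depth=0]
Event 5 (EXEC): [MAIN] PC=4: INC 3 -> ACC=13 [depth=0]
Event 6 (EXEC): [MAIN] PC=5: DEC 3 -> ACC=10 [depth=0]
Event 7 (INT 0): INT 0 arrives: push (MAIN, PC=6), enter IRQ0 at PC=0 (depth now 1) [depth=1]
Event 8 (EXEC): [IRQ0] PC=0: DEC 4 -> ACC=6 [depth=1]
Event 9 (EXEC): [IRQ0] PC=1: INC 3 -> ACC=9 [depth=1]
Event 10 (EXEC): [IRQ0] PC=2: INC 2 -> ACC=11 [depth=1]
Event 11 (EXEC): [IRQ0] PC=3: IRET -> resume MAIN at PC=6 (depth now 0) [depth=0]
Event 12 (INT 0): INT 0 arrives: push (MAIN, PC=6), enter IRQ0 at PC=0 (depth now 1) [depth=1]
Event 13 (EXEC): [IRQ0] PC=0: DEC 4 -> ACC=7 [depth=1]
Event 14 (INT 1): INT 1 arrives: push (IRQ0, PC=1), enter IRQ1 at PC=0 (depth now 2) [depth=2]
Event 15 (EXEC): [IRQ1] PC=0: DEC 1 -> ACC=6 [depth=2]
Event 16 (EXEC): [IRQ1] PC=1: DEC 2 -> ACC=4 [depth=2]
Event 17 (EXEC): [IRQ1] PC=2: INC 1 -> ACC=5 [depth=2]
Event 18 (EXEC): [IRQ1] PC=3: IRET -> resume IRQ0 at PC=1 (depth now 1) [depth=1]
Event 19 (INT 0): INT 0 arrives: push (IRQ0, PC=1), enter IRQ0 at PC=0 (depth now 2) [depth=2]
Event 20 (EXEC): [IRQ0] PC=0: DEC 4 -> ACC=1 [depth=2]
Event 21 (EXEC): [IRQ0] PC=1: INC 3 -> ACC=4 [depth=2]
Event 22 (EXEC): [IRQ0] PC=2: INC 2 -> ACC=6 [depth=2]
Event 23 (EXEC): [IRQ0] PC=3: IRET -> resume IRQ0 at PC=1 (depth now 1) [depth=1]
Event 24 (EXEC): [IRQ0] PC=1: INC 3 -> ACC=9 [depth=1]
Event 25 (EXEC): [IRQ0] PC=2: INC 2 -> ACC=11 [depth=1]
Event 26 (EXEC): [IRQ0] PC=3: IRET -> resume MAIN at PC=6 (depth now 0) [depth=0]
Event 27 (EXEC): [MAIN] PC=6: INC 1 -> ACC=12 [depth=0]
Event 28 (EXEC): [MAIN] PC=7: HALT [depth=0]
Max depth observed: 2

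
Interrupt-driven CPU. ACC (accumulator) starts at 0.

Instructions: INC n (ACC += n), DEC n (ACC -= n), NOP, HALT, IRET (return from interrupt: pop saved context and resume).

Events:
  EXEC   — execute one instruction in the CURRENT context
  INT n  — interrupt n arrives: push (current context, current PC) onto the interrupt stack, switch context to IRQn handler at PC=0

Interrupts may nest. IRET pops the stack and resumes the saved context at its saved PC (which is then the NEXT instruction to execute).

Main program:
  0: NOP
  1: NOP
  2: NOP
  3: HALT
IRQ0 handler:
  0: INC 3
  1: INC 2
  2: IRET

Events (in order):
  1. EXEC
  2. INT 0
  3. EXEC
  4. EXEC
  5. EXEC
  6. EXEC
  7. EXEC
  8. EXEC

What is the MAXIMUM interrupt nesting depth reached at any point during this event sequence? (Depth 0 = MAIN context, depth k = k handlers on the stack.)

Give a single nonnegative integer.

Answer: 1

Derivation:
Event 1 (EXEC): [MAIN] PC=0: NOP [depth=0]
Event 2 (INT 0): INT 0 arrives: push (MAIN, PC=1), enter IRQ0 at PC=0 (depth now 1) [depth=1]
Event 3 (EXEC): [IRQ0] PC=0: INC 3 -> ACC=3 [depth=1]
Event 4 (EXEC): [IRQ0] PC=1: INC 2 -> ACC=5 [depth=1]
Event 5 (EXEC): [IRQ0] PC=2: IRET -> resume MAIN at PC=1 (depth now 0) [depth=0]
Event 6 (EXEC): [MAIN] PC=1: NOP [depth=0]
Event 7 (EXEC): [MAIN] PC=2: NOP [depth=0]
Event 8 (EXEC): [MAIN] PC=3: HALT [depth=0]
Max depth observed: 1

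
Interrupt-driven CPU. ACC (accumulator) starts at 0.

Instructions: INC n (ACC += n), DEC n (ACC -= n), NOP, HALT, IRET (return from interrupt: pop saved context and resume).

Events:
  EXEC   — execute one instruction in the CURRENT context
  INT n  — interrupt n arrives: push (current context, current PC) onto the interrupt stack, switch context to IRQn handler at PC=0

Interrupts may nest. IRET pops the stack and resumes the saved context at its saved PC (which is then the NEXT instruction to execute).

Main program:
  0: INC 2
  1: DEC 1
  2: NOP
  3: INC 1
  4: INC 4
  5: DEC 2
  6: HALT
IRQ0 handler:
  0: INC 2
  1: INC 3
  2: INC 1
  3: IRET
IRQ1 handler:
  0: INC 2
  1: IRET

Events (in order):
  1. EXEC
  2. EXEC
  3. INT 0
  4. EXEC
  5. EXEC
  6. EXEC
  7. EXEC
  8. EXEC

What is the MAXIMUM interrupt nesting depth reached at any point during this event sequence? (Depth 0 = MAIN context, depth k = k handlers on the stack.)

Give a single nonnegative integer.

Answer: 1

Derivation:
Event 1 (EXEC): [MAIN] PC=0: INC 2 -> ACC=2 [depth=0]
Event 2 (EXEC): [MAIN] PC=1: DEC 1 -> ACC=1 [depth=0]
Event 3 (INT 0): INT 0 arrives: push (MAIN, PC=2), enter IRQ0 at PC=0 (depth now 1) [depth=1]
Event 4 (EXEC): [IRQ0] PC=0: INC 2 -> ACC=3 [depth=1]
Event 5 (EXEC): [IRQ0] PC=1: INC 3 -> ACC=6 [depth=1]
Event 6 (EXEC): [IRQ0] PC=2: INC 1 -> ACC=7 [depth=1]
Event 7 (EXEC): [IRQ0] PC=3: IRET -> resume MAIN at PC=2 (depth now 0) [depth=0]
Event 8 (EXEC): [MAIN] PC=2: NOP [depth=0]
Max depth observed: 1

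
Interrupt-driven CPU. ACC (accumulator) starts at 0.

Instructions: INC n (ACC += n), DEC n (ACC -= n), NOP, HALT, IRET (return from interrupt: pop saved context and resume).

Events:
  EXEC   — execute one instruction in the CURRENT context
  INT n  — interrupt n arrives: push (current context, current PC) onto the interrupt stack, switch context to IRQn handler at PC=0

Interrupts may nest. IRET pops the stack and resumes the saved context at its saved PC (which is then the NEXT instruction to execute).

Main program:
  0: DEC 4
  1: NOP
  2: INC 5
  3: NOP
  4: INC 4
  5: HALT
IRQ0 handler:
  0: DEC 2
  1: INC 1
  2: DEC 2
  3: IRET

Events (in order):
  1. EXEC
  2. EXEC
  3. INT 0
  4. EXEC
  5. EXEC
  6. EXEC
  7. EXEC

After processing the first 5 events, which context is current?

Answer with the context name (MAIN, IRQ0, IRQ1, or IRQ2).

Answer: IRQ0

Derivation:
Event 1 (EXEC): [MAIN] PC=0: DEC 4 -> ACC=-4
Event 2 (EXEC): [MAIN] PC=1: NOP
Event 3 (INT 0): INT 0 arrives: push (MAIN, PC=2), enter IRQ0 at PC=0 (depth now 1)
Event 4 (EXEC): [IRQ0] PC=0: DEC 2 -> ACC=-6
Event 5 (EXEC): [IRQ0] PC=1: INC 1 -> ACC=-5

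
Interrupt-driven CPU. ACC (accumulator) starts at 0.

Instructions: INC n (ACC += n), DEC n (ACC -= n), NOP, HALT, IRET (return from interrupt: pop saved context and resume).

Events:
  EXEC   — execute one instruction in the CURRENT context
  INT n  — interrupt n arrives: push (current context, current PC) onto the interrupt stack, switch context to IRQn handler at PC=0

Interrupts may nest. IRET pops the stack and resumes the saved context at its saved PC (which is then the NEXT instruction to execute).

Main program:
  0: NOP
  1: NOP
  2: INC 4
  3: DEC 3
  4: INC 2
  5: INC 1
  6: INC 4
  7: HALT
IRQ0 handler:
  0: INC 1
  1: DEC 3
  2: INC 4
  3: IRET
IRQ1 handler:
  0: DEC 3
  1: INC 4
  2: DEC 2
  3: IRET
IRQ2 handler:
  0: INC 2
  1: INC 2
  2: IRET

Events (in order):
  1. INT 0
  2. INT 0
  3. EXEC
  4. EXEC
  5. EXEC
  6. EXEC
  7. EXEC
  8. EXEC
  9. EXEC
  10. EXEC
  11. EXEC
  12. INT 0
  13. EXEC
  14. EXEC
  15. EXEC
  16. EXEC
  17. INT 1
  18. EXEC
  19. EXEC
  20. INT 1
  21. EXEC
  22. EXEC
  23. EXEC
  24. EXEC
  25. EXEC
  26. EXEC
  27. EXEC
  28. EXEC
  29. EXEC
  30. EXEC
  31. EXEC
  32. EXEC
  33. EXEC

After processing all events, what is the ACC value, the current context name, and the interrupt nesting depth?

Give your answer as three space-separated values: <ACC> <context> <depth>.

Answer: 12 MAIN 0

Derivation:
Event 1 (INT 0): INT 0 arrives: push (MAIN, PC=0), enter IRQ0 at PC=0 (depth now 1)
Event 2 (INT 0): INT 0 arrives: push (IRQ0, PC=0), enter IRQ0 at PC=0 (depth now 2)
Event 3 (EXEC): [IRQ0] PC=0: INC 1 -> ACC=1
Event 4 (EXEC): [IRQ0] PC=1: DEC 3 -> ACC=-2
Event 5 (EXEC): [IRQ0] PC=2: INC 4 -> ACC=2
Event 6 (EXEC): [IRQ0] PC=3: IRET -> resume IRQ0 at PC=0 (depth now 1)
Event 7 (EXEC): [IRQ0] PC=0: INC 1 -> ACC=3
Event 8 (EXEC): [IRQ0] PC=1: DEC 3 -> ACC=0
Event 9 (EXEC): [IRQ0] PC=2: INC 4 -> ACC=4
Event 10 (EXEC): [IRQ0] PC=3: IRET -> resume MAIN at PC=0 (depth now 0)
Event 11 (EXEC): [MAIN] PC=0: NOP
Event 12 (INT 0): INT 0 arrives: push (MAIN, PC=1), enter IRQ0 at PC=0 (depth now 1)
Event 13 (EXEC): [IRQ0] PC=0: INC 1 -> ACC=5
Event 14 (EXEC): [IRQ0] PC=1: DEC 3 -> ACC=2
Event 15 (EXEC): [IRQ0] PC=2: INC 4 -> ACC=6
Event 16 (EXEC): [IRQ0] PC=3: IRET -> resume MAIN at PC=1 (depth now 0)
Event 17 (INT 1): INT 1 arrives: push (MAIN, PC=1), enter IRQ1 at PC=0 (depth now 1)
Event 18 (EXEC): [IRQ1] PC=0: DEC 3 -> ACC=3
Event 19 (EXEC): [IRQ1] PC=1: INC 4 -> ACC=7
Event 20 (INT 1): INT 1 arrives: push (IRQ1, PC=2), enter IRQ1 at PC=0 (depth now 2)
Event 21 (EXEC): [IRQ1] PC=0: DEC 3 -> ACC=4
Event 22 (EXEC): [IRQ1] PC=1: INC 4 -> ACC=8
Event 23 (EXEC): [IRQ1] PC=2: DEC 2 -> ACC=6
Event 24 (EXEC): [IRQ1] PC=3: IRET -> resume IRQ1 at PC=2 (depth now 1)
Event 25 (EXEC): [IRQ1] PC=2: DEC 2 -> ACC=4
Event 26 (EXEC): [IRQ1] PC=3: IRET -> resume MAIN at PC=1 (depth now 0)
Event 27 (EXEC): [MAIN] PC=1: NOP
Event 28 (EXEC): [MAIN] PC=2: INC 4 -> ACC=8
Event 29 (EXEC): [MAIN] PC=3: DEC 3 -> ACC=5
Event 30 (EXEC): [MAIN] PC=4: INC 2 -> ACC=7
Event 31 (EXEC): [MAIN] PC=5: INC 1 -> ACC=8
Event 32 (EXEC): [MAIN] PC=6: INC 4 -> ACC=12
Event 33 (EXEC): [MAIN] PC=7: HALT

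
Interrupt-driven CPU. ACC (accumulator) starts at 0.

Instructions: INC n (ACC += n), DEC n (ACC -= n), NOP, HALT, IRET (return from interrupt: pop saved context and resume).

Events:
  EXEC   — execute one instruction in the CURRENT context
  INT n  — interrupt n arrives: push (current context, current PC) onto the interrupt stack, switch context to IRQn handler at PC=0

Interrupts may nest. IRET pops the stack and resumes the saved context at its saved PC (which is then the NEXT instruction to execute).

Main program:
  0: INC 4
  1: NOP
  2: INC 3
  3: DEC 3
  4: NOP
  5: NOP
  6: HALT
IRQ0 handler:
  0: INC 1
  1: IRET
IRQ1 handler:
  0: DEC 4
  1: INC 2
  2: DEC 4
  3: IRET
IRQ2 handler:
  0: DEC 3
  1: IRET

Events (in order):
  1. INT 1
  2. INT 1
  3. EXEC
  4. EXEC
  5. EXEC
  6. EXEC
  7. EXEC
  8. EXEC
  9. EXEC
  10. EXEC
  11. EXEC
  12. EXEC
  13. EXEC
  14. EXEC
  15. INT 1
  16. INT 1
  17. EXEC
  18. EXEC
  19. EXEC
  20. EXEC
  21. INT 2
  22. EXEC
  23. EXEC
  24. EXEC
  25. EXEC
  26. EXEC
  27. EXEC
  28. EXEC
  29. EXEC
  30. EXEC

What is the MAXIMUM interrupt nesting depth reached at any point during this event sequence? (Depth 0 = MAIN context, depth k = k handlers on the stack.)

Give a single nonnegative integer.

Answer: 2

Derivation:
Event 1 (INT 1): INT 1 arrives: push (MAIN, PC=0), enter IRQ1 at PC=0 (depth now 1) [depth=1]
Event 2 (INT 1): INT 1 arrives: push (IRQ1, PC=0), enter IRQ1 at PC=0 (depth now 2) [depth=2]
Event 3 (EXEC): [IRQ1] PC=0: DEC 4 -> ACC=-4 [depth=2]
Event 4 (EXEC): [IRQ1] PC=1: INC 2 -> ACC=-2 [depth=2]
Event 5 (EXEC): [IRQ1] PC=2: DEC 4 -> ACC=-6 [depth=2]
Event 6 (EXEC): [IRQ1] PC=3: IRET -> resume IRQ1 at PC=0 (depth now 1) [depth=1]
Event 7 (EXEC): [IRQ1] PC=0: DEC 4 -> ACC=-10 [depth=1]
Event 8 (EXEC): [IRQ1] PC=1: INC 2 -> ACC=-8 [depth=1]
Event 9 (EXEC): [IRQ1] PC=2: DEC 4 -> ACC=-12 [depth=1]
Event 10 (EXEC): [IRQ1] PC=3: IRET -> resume MAIN at PC=0 (depth now 0) [depth=0]
Event 11 (EXEC): [MAIN] PC=0: INC 4 -> ACC=-8 [depth=0]
Event 12 (EXEC): [MAIN] PC=1: NOP [depth=0]
Event 13 (EXEC): [MAIN] PC=2: INC 3 -> ACC=-5 [depth=0]
Event 14 (EXEC): [MAIN] PC=3: DEC 3 -> ACC=-8 [depth=0]
Event 15 (INT 1): INT 1 arrives: push (MAIN, PC=4), enter IRQ1 at PC=0 (depth now 1) [depth=1]
Event 16 (INT 1): INT 1 arrives: push (IRQ1, PC=0), enter IRQ1 at PC=0 (depth now 2) [depth=2]
Event 17 (EXEC): [IRQ1] PC=0: DEC 4 -> ACC=-12 [depth=2]
Event 18 (EXEC): [IRQ1] PC=1: INC 2 -> ACC=-10 [depth=2]
Event 19 (EXEC): [IRQ1] PC=2: DEC 4 -> ACC=-14 [depth=2]
Event 20 (EXEC): [IRQ1] PC=3: IRET -> resume IRQ1 at PC=0 (depth now 1) [depth=1]
Event 21 (INT 2): INT 2 arrives: push (IRQ1, PC=0), enter IRQ2 at PC=0 (depth now 2) [depth=2]
Event 22 (EXEC): [IRQ2] PC=0: DEC 3 -> ACC=-17 [depth=2]
Event 23 (EXEC): [IRQ2] PC=1: IRET -> resume IRQ1 at PC=0 (depth now 1) [depth=1]
Event 24 (EXEC): [IRQ1] PC=0: DEC 4 -> ACC=-21 [depth=1]
Event 25 (EXEC): [IRQ1] PC=1: INC 2 -> ACC=-19 [depth=1]
Event 26 (EXEC): [IRQ1] PC=2: DEC 4 -> ACC=-23 [depth=1]
Event 27 (EXEC): [IRQ1] PC=3: IRET -> resume MAIN at PC=4 (depth now 0) [depth=0]
Event 28 (EXEC): [MAIN] PC=4: NOP [depth=0]
Event 29 (EXEC): [MAIN] PC=5: NOP [depth=0]
Event 30 (EXEC): [MAIN] PC=6: HALT [depth=0]
Max depth observed: 2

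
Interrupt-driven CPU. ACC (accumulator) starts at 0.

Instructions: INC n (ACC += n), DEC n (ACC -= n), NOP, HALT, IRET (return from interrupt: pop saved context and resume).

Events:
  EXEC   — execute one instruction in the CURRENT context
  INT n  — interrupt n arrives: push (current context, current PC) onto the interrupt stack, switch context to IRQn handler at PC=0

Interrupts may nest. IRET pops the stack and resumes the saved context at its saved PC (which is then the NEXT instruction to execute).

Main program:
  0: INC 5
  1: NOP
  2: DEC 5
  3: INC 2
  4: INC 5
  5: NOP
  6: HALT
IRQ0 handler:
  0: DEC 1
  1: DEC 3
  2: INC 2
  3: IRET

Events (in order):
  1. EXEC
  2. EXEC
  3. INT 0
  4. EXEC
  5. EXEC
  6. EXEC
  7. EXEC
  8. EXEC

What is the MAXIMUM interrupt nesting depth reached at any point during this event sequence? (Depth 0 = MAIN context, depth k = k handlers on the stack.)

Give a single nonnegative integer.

Answer: 1

Derivation:
Event 1 (EXEC): [MAIN] PC=0: INC 5 -> ACC=5 [depth=0]
Event 2 (EXEC): [MAIN] PC=1: NOP [depth=0]
Event 3 (INT 0): INT 0 arrives: push (MAIN, PC=2), enter IRQ0 at PC=0 (depth now 1) [depth=1]
Event 4 (EXEC): [IRQ0] PC=0: DEC 1 -> ACC=4 [depth=1]
Event 5 (EXEC): [IRQ0] PC=1: DEC 3 -> ACC=1 [depth=1]
Event 6 (EXEC): [IRQ0] PC=2: INC 2 -> ACC=3 [depth=1]
Event 7 (EXEC): [IRQ0] PC=3: IRET -> resume MAIN at PC=2 (depth now 0) [depth=0]
Event 8 (EXEC): [MAIN] PC=2: DEC 5 -> ACC=-2 [depth=0]
Max depth observed: 1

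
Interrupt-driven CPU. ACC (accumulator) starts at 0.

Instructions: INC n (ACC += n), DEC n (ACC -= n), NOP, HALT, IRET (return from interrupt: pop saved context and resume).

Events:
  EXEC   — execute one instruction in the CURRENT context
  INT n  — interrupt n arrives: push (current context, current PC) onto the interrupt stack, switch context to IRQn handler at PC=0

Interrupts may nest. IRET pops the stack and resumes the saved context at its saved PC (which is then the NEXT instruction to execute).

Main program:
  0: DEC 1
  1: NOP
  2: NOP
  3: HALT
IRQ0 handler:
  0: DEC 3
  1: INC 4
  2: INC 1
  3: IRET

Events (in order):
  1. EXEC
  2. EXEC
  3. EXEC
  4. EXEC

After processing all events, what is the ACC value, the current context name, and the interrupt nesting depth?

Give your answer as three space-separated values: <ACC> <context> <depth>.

Answer: -1 MAIN 0

Derivation:
Event 1 (EXEC): [MAIN] PC=0: DEC 1 -> ACC=-1
Event 2 (EXEC): [MAIN] PC=1: NOP
Event 3 (EXEC): [MAIN] PC=2: NOP
Event 4 (EXEC): [MAIN] PC=3: HALT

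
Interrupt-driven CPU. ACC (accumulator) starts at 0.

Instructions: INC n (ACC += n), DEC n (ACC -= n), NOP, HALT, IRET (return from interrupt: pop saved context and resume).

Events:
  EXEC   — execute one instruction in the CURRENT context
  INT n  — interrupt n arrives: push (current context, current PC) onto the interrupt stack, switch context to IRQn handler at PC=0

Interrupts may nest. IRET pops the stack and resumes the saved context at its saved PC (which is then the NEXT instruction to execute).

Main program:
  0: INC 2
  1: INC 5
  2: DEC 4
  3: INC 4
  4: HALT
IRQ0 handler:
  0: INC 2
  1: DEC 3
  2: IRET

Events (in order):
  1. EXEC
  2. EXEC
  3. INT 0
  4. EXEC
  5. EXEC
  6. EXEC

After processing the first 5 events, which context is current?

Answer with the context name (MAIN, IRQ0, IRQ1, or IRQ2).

Answer: IRQ0

Derivation:
Event 1 (EXEC): [MAIN] PC=0: INC 2 -> ACC=2
Event 2 (EXEC): [MAIN] PC=1: INC 5 -> ACC=7
Event 3 (INT 0): INT 0 arrives: push (MAIN, PC=2), enter IRQ0 at PC=0 (depth now 1)
Event 4 (EXEC): [IRQ0] PC=0: INC 2 -> ACC=9
Event 5 (EXEC): [IRQ0] PC=1: DEC 3 -> ACC=6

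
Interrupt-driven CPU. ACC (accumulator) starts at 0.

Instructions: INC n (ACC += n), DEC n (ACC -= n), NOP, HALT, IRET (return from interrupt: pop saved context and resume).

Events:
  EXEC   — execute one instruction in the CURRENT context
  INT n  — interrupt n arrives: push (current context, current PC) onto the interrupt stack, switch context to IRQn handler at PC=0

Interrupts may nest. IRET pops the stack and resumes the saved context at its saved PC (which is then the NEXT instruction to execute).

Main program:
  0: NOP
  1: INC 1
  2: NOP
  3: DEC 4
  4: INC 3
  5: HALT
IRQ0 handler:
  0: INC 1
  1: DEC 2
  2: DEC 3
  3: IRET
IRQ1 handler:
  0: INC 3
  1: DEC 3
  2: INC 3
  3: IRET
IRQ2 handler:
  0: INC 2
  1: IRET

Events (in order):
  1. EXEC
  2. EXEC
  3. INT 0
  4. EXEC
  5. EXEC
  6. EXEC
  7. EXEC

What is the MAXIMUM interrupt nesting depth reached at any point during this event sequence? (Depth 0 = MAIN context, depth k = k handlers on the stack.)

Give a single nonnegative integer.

Event 1 (EXEC): [MAIN] PC=0: NOP [depth=0]
Event 2 (EXEC): [MAIN] PC=1: INC 1 -> ACC=1 [depth=0]
Event 3 (INT 0): INT 0 arrives: push (MAIN, PC=2), enter IRQ0 at PC=0 (depth now 1) [depth=1]
Event 4 (EXEC): [IRQ0] PC=0: INC 1 -> ACC=2 [depth=1]
Event 5 (EXEC): [IRQ0] PC=1: DEC 2 -> ACC=0 [depth=1]
Event 6 (EXEC): [IRQ0] PC=2: DEC 3 -> ACC=-3 [depth=1]
Event 7 (EXEC): [IRQ0] PC=3: IRET -> resume MAIN at PC=2 (depth now 0) [depth=0]
Max depth observed: 1

Answer: 1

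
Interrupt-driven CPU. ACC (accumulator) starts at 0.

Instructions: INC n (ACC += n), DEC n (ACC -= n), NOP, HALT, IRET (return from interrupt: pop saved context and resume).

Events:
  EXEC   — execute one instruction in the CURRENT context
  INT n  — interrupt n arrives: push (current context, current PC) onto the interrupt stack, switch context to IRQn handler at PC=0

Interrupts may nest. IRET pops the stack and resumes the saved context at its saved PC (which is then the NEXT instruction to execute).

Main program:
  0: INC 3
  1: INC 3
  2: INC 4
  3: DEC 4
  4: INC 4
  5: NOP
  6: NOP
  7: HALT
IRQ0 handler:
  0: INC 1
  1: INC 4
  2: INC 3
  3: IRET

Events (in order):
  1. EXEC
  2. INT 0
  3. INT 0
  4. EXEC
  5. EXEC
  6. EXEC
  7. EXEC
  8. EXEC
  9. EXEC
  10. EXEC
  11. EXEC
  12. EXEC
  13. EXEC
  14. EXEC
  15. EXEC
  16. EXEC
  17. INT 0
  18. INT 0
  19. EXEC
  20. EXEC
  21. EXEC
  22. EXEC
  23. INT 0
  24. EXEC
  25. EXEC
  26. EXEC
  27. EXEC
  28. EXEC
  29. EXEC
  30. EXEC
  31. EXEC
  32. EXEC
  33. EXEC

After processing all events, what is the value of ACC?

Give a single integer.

Answer: 50

Derivation:
Event 1 (EXEC): [MAIN] PC=0: INC 3 -> ACC=3
Event 2 (INT 0): INT 0 arrives: push (MAIN, PC=1), enter IRQ0 at PC=0 (depth now 1)
Event 3 (INT 0): INT 0 arrives: push (IRQ0, PC=0), enter IRQ0 at PC=0 (depth now 2)
Event 4 (EXEC): [IRQ0] PC=0: INC 1 -> ACC=4
Event 5 (EXEC): [IRQ0] PC=1: INC 4 -> ACC=8
Event 6 (EXEC): [IRQ0] PC=2: INC 3 -> ACC=11
Event 7 (EXEC): [IRQ0] PC=3: IRET -> resume IRQ0 at PC=0 (depth now 1)
Event 8 (EXEC): [IRQ0] PC=0: INC 1 -> ACC=12
Event 9 (EXEC): [IRQ0] PC=1: INC 4 -> ACC=16
Event 10 (EXEC): [IRQ0] PC=2: INC 3 -> ACC=19
Event 11 (EXEC): [IRQ0] PC=3: IRET -> resume MAIN at PC=1 (depth now 0)
Event 12 (EXEC): [MAIN] PC=1: INC 3 -> ACC=22
Event 13 (EXEC): [MAIN] PC=2: INC 4 -> ACC=26
Event 14 (EXEC): [MAIN] PC=3: DEC 4 -> ACC=22
Event 15 (EXEC): [MAIN] PC=4: INC 4 -> ACC=26
Event 16 (EXEC): [MAIN] PC=5: NOP
Event 17 (INT 0): INT 0 arrives: push (MAIN, PC=6), enter IRQ0 at PC=0 (depth now 1)
Event 18 (INT 0): INT 0 arrives: push (IRQ0, PC=0), enter IRQ0 at PC=0 (depth now 2)
Event 19 (EXEC): [IRQ0] PC=0: INC 1 -> ACC=27
Event 20 (EXEC): [IRQ0] PC=1: INC 4 -> ACC=31
Event 21 (EXEC): [IRQ0] PC=2: INC 3 -> ACC=34
Event 22 (EXEC): [IRQ0] PC=3: IRET -> resume IRQ0 at PC=0 (depth now 1)
Event 23 (INT 0): INT 0 arrives: push (IRQ0, PC=0), enter IRQ0 at PC=0 (depth now 2)
Event 24 (EXEC): [IRQ0] PC=0: INC 1 -> ACC=35
Event 25 (EXEC): [IRQ0] PC=1: INC 4 -> ACC=39
Event 26 (EXEC): [IRQ0] PC=2: INC 3 -> ACC=42
Event 27 (EXEC): [IRQ0] PC=3: IRET -> resume IRQ0 at PC=0 (depth now 1)
Event 28 (EXEC): [IRQ0] PC=0: INC 1 -> ACC=43
Event 29 (EXEC): [IRQ0] PC=1: INC 4 -> ACC=47
Event 30 (EXEC): [IRQ0] PC=2: INC 3 -> ACC=50
Event 31 (EXEC): [IRQ0] PC=3: IRET -> resume MAIN at PC=6 (depth now 0)
Event 32 (EXEC): [MAIN] PC=6: NOP
Event 33 (EXEC): [MAIN] PC=7: HALT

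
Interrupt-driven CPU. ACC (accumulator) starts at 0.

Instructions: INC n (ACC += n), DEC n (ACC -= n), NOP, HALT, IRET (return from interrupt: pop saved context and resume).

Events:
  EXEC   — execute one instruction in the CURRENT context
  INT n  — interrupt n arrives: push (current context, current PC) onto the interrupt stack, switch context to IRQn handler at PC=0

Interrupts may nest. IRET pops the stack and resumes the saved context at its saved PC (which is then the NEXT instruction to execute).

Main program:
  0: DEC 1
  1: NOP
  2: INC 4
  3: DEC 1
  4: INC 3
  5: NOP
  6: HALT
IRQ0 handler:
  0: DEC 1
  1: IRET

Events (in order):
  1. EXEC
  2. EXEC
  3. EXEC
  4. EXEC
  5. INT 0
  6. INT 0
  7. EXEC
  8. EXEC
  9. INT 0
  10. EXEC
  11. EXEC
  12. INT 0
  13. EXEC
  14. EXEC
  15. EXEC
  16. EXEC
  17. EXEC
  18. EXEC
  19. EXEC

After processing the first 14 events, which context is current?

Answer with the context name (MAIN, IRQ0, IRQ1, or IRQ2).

Answer: IRQ0

Derivation:
Event 1 (EXEC): [MAIN] PC=0: DEC 1 -> ACC=-1
Event 2 (EXEC): [MAIN] PC=1: NOP
Event 3 (EXEC): [MAIN] PC=2: INC 4 -> ACC=3
Event 4 (EXEC): [MAIN] PC=3: DEC 1 -> ACC=2
Event 5 (INT 0): INT 0 arrives: push (MAIN, PC=4), enter IRQ0 at PC=0 (depth now 1)
Event 6 (INT 0): INT 0 arrives: push (IRQ0, PC=0), enter IRQ0 at PC=0 (depth now 2)
Event 7 (EXEC): [IRQ0] PC=0: DEC 1 -> ACC=1
Event 8 (EXEC): [IRQ0] PC=1: IRET -> resume IRQ0 at PC=0 (depth now 1)
Event 9 (INT 0): INT 0 arrives: push (IRQ0, PC=0), enter IRQ0 at PC=0 (depth now 2)
Event 10 (EXEC): [IRQ0] PC=0: DEC 1 -> ACC=0
Event 11 (EXEC): [IRQ0] PC=1: IRET -> resume IRQ0 at PC=0 (depth now 1)
Event 12 (INT 0): INT 0 arrives: push (IRQ0, PC=0), enter IRQ0 at PC=0 (depth now 2)
Event 13 (EXEC): [IRQ0] PC=0: DEC 1 -> ACC=-1
Event 14 (EXEC): [IRQ0] PC=1: IRET -> resume IRQ0 at PC=0 (depth now 1)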